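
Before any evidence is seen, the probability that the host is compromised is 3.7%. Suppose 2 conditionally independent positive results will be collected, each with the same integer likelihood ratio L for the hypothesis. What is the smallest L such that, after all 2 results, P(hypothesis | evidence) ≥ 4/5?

11

Prior odds = 0.037/0.963 = 37/963.
Target odds = 0.8/0.2 = 4.
Need L² ≥ 4 ÷ (37/963) = 3852/37.
10² = 100 < 3852/37 ≤ 121 = 11², so L = 11.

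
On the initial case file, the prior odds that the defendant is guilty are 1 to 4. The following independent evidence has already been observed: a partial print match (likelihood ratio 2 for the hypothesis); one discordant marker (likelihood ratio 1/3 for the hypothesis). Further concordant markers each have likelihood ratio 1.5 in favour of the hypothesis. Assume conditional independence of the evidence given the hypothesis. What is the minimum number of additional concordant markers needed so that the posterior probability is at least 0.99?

Prior odds = 0.25.
Combined Bayes factor of the evidence already in hand = 2 × (1/3) = 2/3.
Odds after that evidence = 0.25 × 2/3 = 1/6.
Target odds = 0.99/0.01 = 99.
Need 1.5ⁿ ≥ 99 ÷ (1/6) = 594.
1.5¹⁵ = 14348907/32768 falls short of 594 but 1.5¹⁶ = 43046721/65536 reaches it, so n = 16.

16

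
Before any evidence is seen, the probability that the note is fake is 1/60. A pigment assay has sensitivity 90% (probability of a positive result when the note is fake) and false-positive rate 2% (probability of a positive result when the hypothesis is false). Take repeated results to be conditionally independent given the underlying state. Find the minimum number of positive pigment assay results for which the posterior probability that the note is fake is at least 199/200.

Prior odds: (1/60) ÷ (59/60) = 1/59.
Likelihood ratio of a positive result = 0.9/0.02 = 45.
Target odds: 0.995 ÷ 0.005 = 199.
Need (1/59) × 45ⁿ ≥ 199, i.e. 45ⁿ ≥ 11741.
45² = 2025 falls short of 11741 but 45³ = 91125 reaches it, so n = 3.

3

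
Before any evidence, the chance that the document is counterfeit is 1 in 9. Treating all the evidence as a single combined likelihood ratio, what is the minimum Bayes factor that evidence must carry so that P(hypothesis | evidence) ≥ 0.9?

72

Prior odds = (1/9)/(8/9) = 0.125.
Target odds = 0.9/0.1 = 9.
Required Bayes factor = 9 ÷ 0.125 = 72.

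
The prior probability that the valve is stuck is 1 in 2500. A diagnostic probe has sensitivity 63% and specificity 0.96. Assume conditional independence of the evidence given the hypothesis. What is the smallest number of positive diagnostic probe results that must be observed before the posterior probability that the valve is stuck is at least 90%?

4

Prior odds = 0.0004/0.9996 = 1/2499.
False-positive rate = 1 − 0.96 = 0.04; likelihood ratio of a positive = 0.63/0.04 = 15.75.
Target posterior odds = 0.9/0.1 = 9.
Need (1/2499) × 15.75ⁿ ≥ 9, i.e. 15.75ⁿ ≥ 22491.
15.75³ = 3906.984375 falls short of 22491 but 15.75⁴ = 15752961/256 reaches it, so n = 4.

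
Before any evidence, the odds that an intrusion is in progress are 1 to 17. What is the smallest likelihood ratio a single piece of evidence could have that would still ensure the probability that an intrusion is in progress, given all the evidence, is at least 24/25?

408

Prior odds = 1/17.
Target odds = 0.96/0.04 = 24.
Required Bayes factor = 24 ÷ (1/17) = 408.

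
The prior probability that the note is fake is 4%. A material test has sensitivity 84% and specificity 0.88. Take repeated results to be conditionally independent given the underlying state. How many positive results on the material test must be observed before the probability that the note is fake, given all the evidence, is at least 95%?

4

Prior odds = 0.04/0.96 = 1/24.
False-positive rate = 1 − 0.88 = 0.12; likelihood ratio of a positive = 0.84/0.12 = 7.
Target odds: 0.95 ÷ 0.05 = 19.
Require 7ⁿ ≥ 19 ÷ (1/24) = 456.
7³ = 343 falls short of 456 but 7⁴ = 2401 reaches it, so n = 4.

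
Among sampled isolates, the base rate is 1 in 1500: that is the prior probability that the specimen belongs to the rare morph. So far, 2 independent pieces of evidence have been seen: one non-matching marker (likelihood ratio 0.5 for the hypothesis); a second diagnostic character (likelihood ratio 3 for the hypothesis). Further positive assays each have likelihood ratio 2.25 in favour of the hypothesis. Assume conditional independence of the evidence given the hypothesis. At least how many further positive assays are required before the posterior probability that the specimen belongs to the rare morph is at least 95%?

Prior odds = (1/1500)/(1499/1500) = 1/1499.
Combined Bayes factor of the evidence already in hand = 0.5 × 3 = 1.5.
Odds after that evidence = (1/1499) × 1.5 = 3/2998.
Target odds = 0.95/0.05 = 19.
Need 2.25ⁿ ≥ 19 ÷ (3/2998) = 56962/3.
2.25¹² ≈16834.1 falls short of 56962/3 but 2.25¹³ ≈37876.8 reaches it, so n = 13.

13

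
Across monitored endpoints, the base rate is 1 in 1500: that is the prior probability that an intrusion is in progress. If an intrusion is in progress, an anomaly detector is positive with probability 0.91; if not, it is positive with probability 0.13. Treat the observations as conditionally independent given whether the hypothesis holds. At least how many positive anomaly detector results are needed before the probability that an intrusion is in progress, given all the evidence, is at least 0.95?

Prior odds = (1/1500)/(1499/1500) = 1/1499.
Likelihood ratio of a positive = 0.91/0.13 = 7.
Target posterior odds = 0.95/0.05 = 19.
Require 7ⁿ ≥ 19 ÷ (1/1499) = 28481.
7⁵ = 16807 falls short of 28481 but 7⁶ = 117649 reaches it, so n = 6.

6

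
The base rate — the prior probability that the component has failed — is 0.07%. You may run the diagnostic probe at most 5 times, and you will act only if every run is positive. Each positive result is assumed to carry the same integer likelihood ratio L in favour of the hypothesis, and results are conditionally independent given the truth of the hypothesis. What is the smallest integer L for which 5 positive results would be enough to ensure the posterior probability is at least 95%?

8

Prior odds = 0.0007/0.9993 = 7/9993.
Target odds = 0.95/0.05 = 19.
Need L⁵ ≥ 19 ÷ (7/9993) = 189867/7.
7⁵ = 16807 < 189867/7 ≤ 32768 = 8⁵, so L = 8.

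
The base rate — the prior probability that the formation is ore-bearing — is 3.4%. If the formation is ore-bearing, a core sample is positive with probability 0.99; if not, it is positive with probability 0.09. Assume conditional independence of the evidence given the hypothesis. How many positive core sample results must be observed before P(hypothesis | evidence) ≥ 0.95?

Prior odds: 0.034 ÷ 0.966 = 17/483.
Likelihood ratio of a positive = 0.99/0.09 = 11.
Target posterior odds = 0.95/0.05 = 19.
Need (17/483) × 11ⁿ ≥ 19, i.e. 11ⁿ ≥ 9177/17.
11² = 121 falls short of 9177/17 but 11³ = 1331 reaches it, so n = 3.

3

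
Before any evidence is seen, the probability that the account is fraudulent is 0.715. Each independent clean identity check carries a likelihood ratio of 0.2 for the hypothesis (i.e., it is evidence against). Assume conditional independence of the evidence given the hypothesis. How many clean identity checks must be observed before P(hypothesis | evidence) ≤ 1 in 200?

Prior odds = 0.715/0.285 = 143/57.
Likelihood ratio per clean identity check = 0.2.
Target posterior odds = 0.005/0.995 = 1/199.
Need (143/57) × 0.2ⁿ ≤ 1/199, i.e. 0.2ⁿ ≤ 57/28457.
0.2³ = 0.008 is still above 57/28457 but 0.2⁴ = 0.0016 is at or below it, so n = 4.

4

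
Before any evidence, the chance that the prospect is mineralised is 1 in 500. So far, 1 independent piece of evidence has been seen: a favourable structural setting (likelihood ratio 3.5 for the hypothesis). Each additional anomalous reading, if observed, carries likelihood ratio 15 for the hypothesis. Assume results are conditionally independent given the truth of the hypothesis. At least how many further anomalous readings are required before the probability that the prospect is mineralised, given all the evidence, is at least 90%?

Prior odds = 0.002/0.998 = 1/499.
Bayes factor of the evidence already in hand = 3.5.
Odds after that evidence = (1/499) × 3.5 = 7/998.
Target odds = 0.9/0.1 = 9.
Need 15ⁿ ≥ 9 ÷ (7/998) = 8982/7.
15² = 225 falls short of 8982/7 but 15³ = 3375 reaches it, so n = 3.

3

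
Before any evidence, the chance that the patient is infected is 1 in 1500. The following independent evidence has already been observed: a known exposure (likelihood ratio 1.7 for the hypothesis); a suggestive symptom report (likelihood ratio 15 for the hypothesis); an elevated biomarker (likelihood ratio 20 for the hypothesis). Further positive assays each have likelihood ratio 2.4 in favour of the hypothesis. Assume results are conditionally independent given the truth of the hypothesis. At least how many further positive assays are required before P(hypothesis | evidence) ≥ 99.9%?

10

Prior odds = (1/1500)/(1499/1500) = 1/1499.
Combined Bayes factor of the evidence already in hand = 1.7 × 15 × 20 = 510.
Odds after that evidence = (1/1499) × 510 = 510/1499.
Target odds = 0.999/0.001 = 999.
Need 2.4ⁿ ≥ 999 ÷ (510/1499) = 499167/170.
2.4⁹ ≈2641.81 falls short of 499167/170 but 2.4¹⁰ ≈6340.34 reaches it, so n = 10.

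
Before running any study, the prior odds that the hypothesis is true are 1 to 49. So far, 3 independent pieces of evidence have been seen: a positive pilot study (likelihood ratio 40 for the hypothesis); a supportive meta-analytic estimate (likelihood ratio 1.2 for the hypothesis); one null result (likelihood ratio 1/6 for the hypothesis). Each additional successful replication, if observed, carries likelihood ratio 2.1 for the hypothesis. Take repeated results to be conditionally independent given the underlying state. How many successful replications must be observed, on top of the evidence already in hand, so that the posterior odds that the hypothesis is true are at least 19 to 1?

Prior odds = 1/49.
Combined Bayes factor of the evidence already in hand = 40 × 1.2 × (1/6) = 8.
Odds after that evidence = (1/49) × 8 = 8/49.
Target odds = 19.
Need 2.1ⁿ ≥ 19 ÷ (8/49) = 116.375.
2.1⁶ = 85766121/1000000 falls short of 116.375 but 2.1⁷ ≈180.109 reaches it, so n = 7.

7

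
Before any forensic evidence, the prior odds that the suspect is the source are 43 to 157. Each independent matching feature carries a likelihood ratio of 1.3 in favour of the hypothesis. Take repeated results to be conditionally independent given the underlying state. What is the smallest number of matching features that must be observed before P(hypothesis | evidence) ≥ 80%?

11

Prior odds = 43/157.
Likelihood ratio per matching feature = 1.3.
Target odds: 0.8 ÷ 0.2 = 4.
Need (43/157) × 1.3ⁿ ≥ 4, i.e. 1.3ⁿ ≥ 628/43.
1.3¹⁰ ≈13.7858 falls short of 628/43 but 1.3¹¹ ≈17.9216 reaches it, so n = 11.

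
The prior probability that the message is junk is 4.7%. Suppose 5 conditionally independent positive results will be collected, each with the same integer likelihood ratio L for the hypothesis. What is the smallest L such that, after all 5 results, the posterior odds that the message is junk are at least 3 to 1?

3

Prior odds = 0.047/0.953 = 47/953.
Target odds = 3.
Need L⁵ ≥ 3 ÷ (47/953) = 2859/47.
2⁵ = 32 < 2859/47 ≤ 243 = 3⁵, so L = 3.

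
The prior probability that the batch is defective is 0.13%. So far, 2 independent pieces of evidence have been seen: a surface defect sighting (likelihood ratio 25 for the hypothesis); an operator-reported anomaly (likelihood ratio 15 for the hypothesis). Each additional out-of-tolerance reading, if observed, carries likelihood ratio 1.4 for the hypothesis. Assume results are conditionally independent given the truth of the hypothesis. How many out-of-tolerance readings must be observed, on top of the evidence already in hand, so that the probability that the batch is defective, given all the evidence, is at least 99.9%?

Prior odds = 0.0013/0.9987 = 13/9987.
Combined Bayes factor of the evidence already in hand = 25 × 15 = 375.
Odds after that evidence = (13/9987) × 375 = 1625/3329.
Target odds = 0.999/0.001 = 999.
Need 1.4ⁿ ≥ 999 ÷ (1625/3329) = 3325671/1625.
1.4²² ≈1639.9 falls short of 3325671/1625 but 1.4²³ ≈2295.86 reaches it, so n = 23.

23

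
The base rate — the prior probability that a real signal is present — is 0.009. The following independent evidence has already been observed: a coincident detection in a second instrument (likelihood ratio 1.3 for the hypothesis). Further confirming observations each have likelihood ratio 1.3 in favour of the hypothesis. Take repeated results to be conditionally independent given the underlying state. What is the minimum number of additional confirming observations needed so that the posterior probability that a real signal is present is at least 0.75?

Prior odds = 0.009/0.991 = 9/991.
Bayes factor of the evidence already in hand = 1.3.
Odds after that evidence = (9/991) × 1.3 = 117/9910.
Target odds = 0.75/0.25 = 3.
Need 1.3ⁿ ≥ 3 ÷ (117/9910) = 9910/39.
1.3²¹ ≈247.065 falls short of 9910/39 but 1.3²² ≈321.184 reaches it, so n = 22.

22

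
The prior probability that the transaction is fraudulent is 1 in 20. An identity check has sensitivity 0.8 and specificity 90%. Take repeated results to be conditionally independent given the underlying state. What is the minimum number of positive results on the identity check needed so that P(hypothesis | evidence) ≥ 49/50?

4

Prior odds: 0.05 ÷ 0.95 = 1/19.
False-positive rate = 1 − 0.9 = 0.1; likelihood ratio of a positive = 0.8/0.1 = 8.
Target odds: 0.98 ÷ 0.02 = 49.
Require 8ⁿ ≥ 49 ÷ (1/19) = 931.
8³ = 512 falls short of 931 but 8⁴ = 4096 reaches it, so n = 4.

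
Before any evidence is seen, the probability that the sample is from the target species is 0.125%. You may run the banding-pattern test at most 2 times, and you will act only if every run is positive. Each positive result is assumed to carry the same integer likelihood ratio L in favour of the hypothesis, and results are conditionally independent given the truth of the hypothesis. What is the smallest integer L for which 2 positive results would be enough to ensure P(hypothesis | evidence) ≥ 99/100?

Prior odds = 0.00125/0.99875 = 1/799.
Target odds = 0.99/0.01 = 99.
Need L² ≥ 99 ÷ (1/799) = 79101.
281² = 78961 < 79101 ≤ 79524 = 282², so L = 282.

282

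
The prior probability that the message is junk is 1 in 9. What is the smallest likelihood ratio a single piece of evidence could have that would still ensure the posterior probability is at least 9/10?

72

Prior odds = (1/9)/(8/9) = 0.125.
Target odds = 0.9/0.1 = 9.
Required Bayes factor = 9 ÷ 0.125 = 72.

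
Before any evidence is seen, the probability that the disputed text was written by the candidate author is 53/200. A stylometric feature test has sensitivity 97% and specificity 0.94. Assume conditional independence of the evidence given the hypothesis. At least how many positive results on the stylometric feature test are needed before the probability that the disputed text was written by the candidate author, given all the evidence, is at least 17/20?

Prior odds = 0.265/0.735 = 53/147.
False-positive rate = 1 − 0.94 = 0.06; likelihood ratio of a positive = 0.97/0.06 = 97/6.
Target odds: 0.85 ÷ 0.15 = 17/3.
Need (53/147) × (97/6)ⁿ ≥ 17/3, i.e. (97/6)ⁿ ≥ 833/53.
(97/6)¹ = 97/6, which meets the required 833/53; so n = 1.

1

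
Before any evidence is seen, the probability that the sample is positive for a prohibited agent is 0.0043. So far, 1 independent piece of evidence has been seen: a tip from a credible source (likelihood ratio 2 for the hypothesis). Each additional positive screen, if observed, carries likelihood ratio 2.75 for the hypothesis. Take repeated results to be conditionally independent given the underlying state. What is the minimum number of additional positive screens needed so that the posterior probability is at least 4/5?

Prior odds = 0.0043/0.9957 = 43/9957.
Bayes factor of the evidence already in hand = 2.
Odds after that evidence = (43/9957) × 2 = 86/9957.
Target odds = 0.8/0.2 = 4.
Need 2.75ⁿ ≥ 4 ÷ (86/9957) = 19914/43.
2.75⁶ = 1771561/4096 falls short of 19914/43 but 2.75⁷ = 19487171/16384 reaches it, so n = 7.

7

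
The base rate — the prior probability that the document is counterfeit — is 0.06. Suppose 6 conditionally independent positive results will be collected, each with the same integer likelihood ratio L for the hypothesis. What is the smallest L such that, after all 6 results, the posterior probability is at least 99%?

4

Prior odds = 0.06/0.94 = 3/47.
Target odds = 0.99/0.01 = 99.
Need L⁶ ≥ 99 ÷ (3/47) = 1551.
3⁶ = 729 < 1551 ≤ 4096 = 4⁶, so L = 4.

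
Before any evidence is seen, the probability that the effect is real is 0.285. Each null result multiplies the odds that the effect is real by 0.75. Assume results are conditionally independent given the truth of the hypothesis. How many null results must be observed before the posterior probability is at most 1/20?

8

Prior odds = 0.285/0.715 = 57/143.
Likelihood ratio per null result = 0.75.
Target posterior odds = 0.05/0.95 = 1/19.
Need (57/143) × 0.75ⁿ ≤ 1/19, i.e. 0.75ⁿ ≤ 143/1083.
0.75⁷ = 2187/16384 is still above 143/1083 but 0.75⁸ = 6561/65536 is at or below it, so n = 8.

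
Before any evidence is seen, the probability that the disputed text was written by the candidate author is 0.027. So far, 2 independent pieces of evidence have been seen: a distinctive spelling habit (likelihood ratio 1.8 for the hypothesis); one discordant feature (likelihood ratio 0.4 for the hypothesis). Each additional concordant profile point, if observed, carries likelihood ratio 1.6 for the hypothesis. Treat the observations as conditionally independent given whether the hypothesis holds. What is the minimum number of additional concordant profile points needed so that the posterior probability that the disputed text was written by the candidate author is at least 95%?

Prior odds = 0.027/0.973 = 27/973.
Combined Bayes factor of the evidence already in hand = 1.8 × 0.4 = 0.72.
Odds after that evidence = (27/973) × 0.72 = 486/24325.
Target odds = 0.95/0.05 = 19.
Need 1.6ⁿ ≥ 19 ÷ (486/24325) = 462175/486.
1.6¹⁴ ≈720.576 falls short of 462175/486 but 1.6¹⁵ ≈1152.92 reaches it, so n = 15.

15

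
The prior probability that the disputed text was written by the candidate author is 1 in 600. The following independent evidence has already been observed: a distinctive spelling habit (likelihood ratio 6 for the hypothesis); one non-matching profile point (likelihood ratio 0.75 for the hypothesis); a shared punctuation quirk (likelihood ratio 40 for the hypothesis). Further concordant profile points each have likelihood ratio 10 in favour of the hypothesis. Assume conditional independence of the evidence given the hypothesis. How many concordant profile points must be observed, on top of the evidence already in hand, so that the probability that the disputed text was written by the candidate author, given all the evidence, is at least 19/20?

Prior odds = (1/600)/(599/600) = 1/599.
Combined Bayes factor of the evidence already in hand = 6 × 0.75 × 40 = 180.
Odds after that evidence = (1/599) × 180 = 180/599.
Target odds = 0.95/0.05 = 19.
Need 10ⁿ ≥ 19 ÷ (180/599) = 11381/180.
10¹ = 10 falls short of 11381/180 but 10² = 100 reaches it, so n = 2.

2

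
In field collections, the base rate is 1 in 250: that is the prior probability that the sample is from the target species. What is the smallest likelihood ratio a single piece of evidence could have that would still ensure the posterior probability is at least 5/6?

Prior odds = 0.004/0.996 = 1/249.
Target odds = (5/6)/(1/6) = 5.
Required Bayes factor = 5 ÷ (1/249) = 1245.

1245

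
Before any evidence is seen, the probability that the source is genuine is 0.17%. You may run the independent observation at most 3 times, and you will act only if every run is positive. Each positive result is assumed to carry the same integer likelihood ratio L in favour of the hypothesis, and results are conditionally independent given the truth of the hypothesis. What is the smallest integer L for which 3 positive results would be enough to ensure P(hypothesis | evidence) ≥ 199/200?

49

Prior odds = 0.0017/0.9983 = 17/9983.
Target odds = 0.995/0.005 = 199.
Need L³ ≥ 199 ÷ (17/9983) = 1986617/17.
48³ = 110592 < 1986617/17 ≤ 117649 = 49³, so L = 49.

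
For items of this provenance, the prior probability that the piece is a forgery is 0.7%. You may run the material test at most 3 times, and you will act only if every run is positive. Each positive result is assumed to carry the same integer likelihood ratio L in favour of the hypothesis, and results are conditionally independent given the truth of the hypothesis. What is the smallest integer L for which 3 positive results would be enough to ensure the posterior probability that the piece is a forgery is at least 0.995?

Prior odds = 0.007/0.993 = 7/993.
Target odds = 0.995/0.005 = 199.
Need L³ ≥ 199 ÷ (7/993) = 197607/7.
30³ = 27000 < 197607/7 ≤ 29791 = 31³, so L = 31.

31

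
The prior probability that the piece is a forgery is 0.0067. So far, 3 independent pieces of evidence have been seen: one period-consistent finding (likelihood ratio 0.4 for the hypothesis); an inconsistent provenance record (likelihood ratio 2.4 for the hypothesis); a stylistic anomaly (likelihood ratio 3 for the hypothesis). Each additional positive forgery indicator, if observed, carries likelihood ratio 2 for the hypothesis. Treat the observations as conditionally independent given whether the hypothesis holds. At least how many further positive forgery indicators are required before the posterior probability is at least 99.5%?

Prior odds = 0.0067/0.9933 = 67/9933.
Combined Bayes factor of the evidence already in hand = 0.4 × 2.4 × 3 = 2.88.
Odds after that evidence = (67/9933) × 2.88 = 1608/82775.
Target odds = 0.995/0.005 = 199.
Need 2ⁿ ≥ 199 ÷ (1608/82775) = 16472225/1608.
2¹³ = 8192 falls short of 16472225/1608 but 2¹⁴ = 16384 reaches it, so n = 14.

14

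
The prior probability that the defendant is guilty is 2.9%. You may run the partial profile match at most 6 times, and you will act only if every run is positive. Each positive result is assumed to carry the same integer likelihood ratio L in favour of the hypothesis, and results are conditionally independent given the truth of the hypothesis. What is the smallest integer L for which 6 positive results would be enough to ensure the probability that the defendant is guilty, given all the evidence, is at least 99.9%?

6

Prior odds = 0.029/0.971 = 29/971.
Target odds = 0.999/0.001 = 999.
Need L⁶ ≥ 999 ÷ (29/971) = 970029/29.
5⁶ = 15625 < 970029/29 ≤ 46656 = 6⁶, so L = 6.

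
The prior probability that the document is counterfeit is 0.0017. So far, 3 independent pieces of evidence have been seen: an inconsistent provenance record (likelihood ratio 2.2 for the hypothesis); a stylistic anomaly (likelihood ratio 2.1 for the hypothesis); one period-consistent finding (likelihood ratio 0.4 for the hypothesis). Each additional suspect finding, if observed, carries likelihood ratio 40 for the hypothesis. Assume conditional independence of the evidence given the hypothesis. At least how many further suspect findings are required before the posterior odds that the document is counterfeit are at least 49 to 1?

3

Prior odds = 0.0017/0.9983 = 17/9983.
Combined Bayes factor of the evidence already in hand = 2.2 × 2.1 × 0.4 = 1.848.
Odds after that evidence = (17/9983) × 1.848 = 3927/1247875.
Target odds = 49.
Need 40ⁿ ≥ 49 ÷ (3927/1247875) = 8735125/561.
40² = 1600 falls short of 8735125/561 but 40³ = 64000 reaches it, so n = 3.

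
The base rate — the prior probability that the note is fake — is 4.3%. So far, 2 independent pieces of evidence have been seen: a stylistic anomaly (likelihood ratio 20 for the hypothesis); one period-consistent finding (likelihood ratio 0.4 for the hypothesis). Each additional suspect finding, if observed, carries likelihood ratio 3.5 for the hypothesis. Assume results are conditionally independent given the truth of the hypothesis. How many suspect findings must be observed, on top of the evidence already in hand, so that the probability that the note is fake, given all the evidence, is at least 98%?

Prior odds = 0.043/0.957 = 43/957.
Combined Bayes factor of the evidence already in hand = 20 × 0.4 = 8.
Odds after that evidence = (43/957) × 8 = 344/957.
Target odds = 0.98/0.02 = 49.
Need 3.5ⁿ ≥ 49 ÷ (344/957) = 46893/344.
3.5³ = 42.875 falls short of 46893/344 but 3.5⁴ = 150.0625 reaches it, so n = 4.

4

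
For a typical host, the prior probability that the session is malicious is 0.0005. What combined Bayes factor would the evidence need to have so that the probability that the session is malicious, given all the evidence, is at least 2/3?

Prior odds = 0.0005/0.9995 = 1/1999.
Target odds = (2/3)/(1/3) = 2.
Required Bayes factor = 2 ÷ (1/1999) = 3998.

3998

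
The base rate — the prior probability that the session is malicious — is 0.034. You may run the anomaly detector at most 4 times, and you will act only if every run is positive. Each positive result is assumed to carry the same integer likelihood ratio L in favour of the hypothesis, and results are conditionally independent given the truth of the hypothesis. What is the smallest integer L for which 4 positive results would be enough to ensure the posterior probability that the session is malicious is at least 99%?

Prior odds = 0.034/0.966 = 17/483.
Target odds = 0.99/0.01 = 99.
Need L⁴ ≥ 99 ÷ (17/483) = 47817/17.
7⁴ = 2401 < 47817/17 ≤ 4096 = 8⁴, so L = 8.

8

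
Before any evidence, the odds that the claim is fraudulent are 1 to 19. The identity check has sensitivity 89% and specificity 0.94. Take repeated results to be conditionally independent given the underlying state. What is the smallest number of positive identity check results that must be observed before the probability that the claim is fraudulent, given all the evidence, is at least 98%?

3

Prior odds = 1/19.
False-positive rate = 1 − 0.94 = 0.06; likelihood ratio of a positive = 0.89/0.06 = 89/6.
Target posterior odds = 0.98/0.02 = 49.
Need (1/19) × (89/6)ⁿ ≥ 49, i.e. (89/6)ⁿ ≥ 931.
(89/6)² = 7921/36 falls short of 931 but (89/6)³ = 704969/216 reaches it, so n = 3.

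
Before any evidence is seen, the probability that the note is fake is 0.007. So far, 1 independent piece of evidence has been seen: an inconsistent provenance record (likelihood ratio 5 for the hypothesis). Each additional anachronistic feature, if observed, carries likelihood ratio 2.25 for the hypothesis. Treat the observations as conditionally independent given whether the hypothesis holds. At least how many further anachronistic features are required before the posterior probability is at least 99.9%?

13

Prior odds = 0.007/0.993 = 7/993.
Bayes factor of the evidence already in hand = 5.
Odds after that evidence = (7/993) × 5 = 35/993.
Target odds = 0.999/0.001 = 999.
Need 2.25ⁿ ≥ 999 ÷ (35/993) = 992007/35.
2.25¹² ≈16834.1 falls short of 992007/35 but 2.25¹³ ≈37876.8 reaches it, so n = 13.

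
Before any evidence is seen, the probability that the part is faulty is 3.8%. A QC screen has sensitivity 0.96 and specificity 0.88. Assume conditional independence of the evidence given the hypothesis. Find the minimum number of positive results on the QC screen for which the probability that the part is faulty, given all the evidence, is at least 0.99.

4

Prior odds = 0.038/0.962 = 19/481.
False-positive rate = 1 − 0.88 = 0.12; likelihood ratio of a positive = 0.96/0.12 = 8.
Target odds: 0.99 ÷ 0.01 = 99.
Need (19/481) × 8ⁿ ≥ 99, i.e. 8ⁿ ≥ 47619/19.
8³ = 512 falls short of 47619/19 but 8⁴ = 4096 reaches it, so n = 4.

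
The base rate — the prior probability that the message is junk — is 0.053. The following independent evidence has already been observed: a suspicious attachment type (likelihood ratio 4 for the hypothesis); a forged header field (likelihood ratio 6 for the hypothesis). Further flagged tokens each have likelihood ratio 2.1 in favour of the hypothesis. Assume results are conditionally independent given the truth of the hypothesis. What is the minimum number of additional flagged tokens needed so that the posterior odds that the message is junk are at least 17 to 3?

Prior odds = 0.053/0.947 = 53/947.
Combined Bayes factor of the evidence already in hand = 4 × 6 = 24.
Odds after that evidence = (53/947) × 24 = 1272/947.
Target odds = 17/3.
Need 2.1ⁿ ≥ 17/3 ÷ (1272/947) = 16099/3816.
2.1¹ = 2.1 falls short of 16099/3816 but 2.1² = 4.41 reaches it, so n = 2.

2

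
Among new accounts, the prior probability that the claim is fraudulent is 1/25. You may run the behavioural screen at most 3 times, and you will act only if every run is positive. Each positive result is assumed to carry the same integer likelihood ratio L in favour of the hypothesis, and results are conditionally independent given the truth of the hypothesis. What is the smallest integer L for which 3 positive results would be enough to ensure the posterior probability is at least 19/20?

Prior odds = 0.04/0.96 = 1/24.
Target odds = 0.95/0.05 = 19.
Need L³ ≥ 19 ÷ (1/24) = 456.
7³ = 343 < 456 ≤ 512 = 8³, so L = 8.

8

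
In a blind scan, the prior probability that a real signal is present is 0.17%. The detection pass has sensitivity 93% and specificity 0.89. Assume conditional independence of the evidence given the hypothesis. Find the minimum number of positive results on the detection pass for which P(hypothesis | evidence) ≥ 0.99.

Prior odds = 0.0017/0.9983 = 17/9983.
False-positive rate = 1 − 0.89 = 0.11; likelihood ratio of a positive = 0.93/0.11 = 93/11.
Target posterior odds = 0.99/0.01 = 99.
Require (93/11)ⁿ ≥ 99 ÷ (17/9983) = 988317/17.
(93/11)⁵ ≈43196.8 falls short of 988317/17 but (93/11)⁶ ≈365209 reaches it, so n = 6.

6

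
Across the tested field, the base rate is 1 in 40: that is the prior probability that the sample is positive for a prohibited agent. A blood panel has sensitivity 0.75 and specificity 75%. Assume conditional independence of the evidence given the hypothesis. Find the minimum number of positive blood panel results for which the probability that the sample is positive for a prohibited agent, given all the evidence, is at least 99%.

Prior odds: 0.025 ÷ 0.975 = 1/39.
False-positive rate = 1 − 0.75 = 0.25; likelihood ratio of a positive = 0.75/0.25 = 3.
Target odds: 0.99 ÷ 0.01 = 99.
Require 3ⁿ ≥ 99 ÷ (1/39) = 3861.
3⁷ = 2187 falls short of 3861 but 3⁸ = 6561 reaches it, so n = 8.

8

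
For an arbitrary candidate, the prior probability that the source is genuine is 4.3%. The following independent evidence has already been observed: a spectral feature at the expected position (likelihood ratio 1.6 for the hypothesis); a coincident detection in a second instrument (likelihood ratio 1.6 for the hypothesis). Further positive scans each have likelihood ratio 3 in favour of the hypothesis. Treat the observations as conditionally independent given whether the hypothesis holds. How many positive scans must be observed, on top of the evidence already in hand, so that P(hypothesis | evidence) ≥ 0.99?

Prior odds = 0.043/0.957 = 43/957.
Combined Bayes factor of the evidence already in hand = 1.6 × 1.6 = 2.56.
Odds after that evidence = (43/957) × 2.56 = 2752/23925.
Target odds = 0.99/0.01 = 99.
Need 3ⁿ ≥ 99 ÷ (2752/23925) = 2368575/2752.
3⁶ = 729 falls short of 2368575/2752 but 3⁷ = 2187 reaches it, so n = 7.

7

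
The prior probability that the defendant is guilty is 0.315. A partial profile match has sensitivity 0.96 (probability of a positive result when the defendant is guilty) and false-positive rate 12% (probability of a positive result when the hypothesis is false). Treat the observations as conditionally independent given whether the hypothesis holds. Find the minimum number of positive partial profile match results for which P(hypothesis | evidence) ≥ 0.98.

3

Prior odds: 0.315 ÷ 0.685 = 63/137.
Likelihood ratio of a positive result = 0.96/0.12 = 8.
Target posterior odds = 0.98/0.02 = 49.
Require 8ⁿ ≥ 49 ÷ (63/137) = 959/9.
8² = 64 falls short of 959/9 but 8³ = 512 reaches it, so n = 3.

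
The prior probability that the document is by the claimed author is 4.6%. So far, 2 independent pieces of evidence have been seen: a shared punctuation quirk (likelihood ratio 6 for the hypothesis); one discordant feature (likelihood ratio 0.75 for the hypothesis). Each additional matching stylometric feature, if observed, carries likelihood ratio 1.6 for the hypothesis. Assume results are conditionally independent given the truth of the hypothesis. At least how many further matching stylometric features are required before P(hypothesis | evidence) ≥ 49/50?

12

Prior odds = 0.046/0.954 = 23/477.
Combined Bayes factor of the evidence already in hand = 6 × 0.75 = 4.5.
Odds after that evidence = (23/477) × 4.5 = 23/106.
Target odds = 0.98/0.02 = 49.
Need 1.6ⁿ ≥ 49 ÷ (23/106) = 5194/23.
1.6¹¹ ≈175.922 falls short of 5194/23 but 1.6¹² ≈281.475 reaches it, so n = 12.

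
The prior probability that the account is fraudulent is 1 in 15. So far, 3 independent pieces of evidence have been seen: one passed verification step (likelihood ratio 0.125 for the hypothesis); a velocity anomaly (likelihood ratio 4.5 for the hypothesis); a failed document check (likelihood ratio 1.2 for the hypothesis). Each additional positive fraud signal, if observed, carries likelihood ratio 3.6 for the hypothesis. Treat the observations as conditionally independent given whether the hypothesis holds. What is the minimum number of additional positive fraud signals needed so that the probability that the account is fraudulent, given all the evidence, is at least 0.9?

5

Prior odds = (1/15)/(14/15) = 1/14.
Combined Bayes factor of the evidence already in hand = 0.125 × 4.5 × 1.2 = 0.675.
Odds after that evidence = (1/14) × 0.675 = 27/560.
Target odds = 0.9/0.1 = 9.
Need 3.6ⁿ ≥ 9 ÷ (27/560) = 560/3.
3.6⁴ = 167.9616 falls short of 560/3 but 3.6⁵ = 604.66176 reaches it, so n = 5.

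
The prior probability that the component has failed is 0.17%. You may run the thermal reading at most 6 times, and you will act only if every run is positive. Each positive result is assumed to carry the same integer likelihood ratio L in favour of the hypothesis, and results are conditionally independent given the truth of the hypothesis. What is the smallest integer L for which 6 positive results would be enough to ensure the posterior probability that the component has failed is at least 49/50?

Prior odds = 0.0017/0.9983 = 17/9983.
Target odds = 0.98/0.02 = 49.
Need L⁶ ≥ 49 ÷ (17/9983) = 489167/17.
5⁶ = 15625 < 489167/17 ≤ 46656 = 6⁶, so L = 6.

6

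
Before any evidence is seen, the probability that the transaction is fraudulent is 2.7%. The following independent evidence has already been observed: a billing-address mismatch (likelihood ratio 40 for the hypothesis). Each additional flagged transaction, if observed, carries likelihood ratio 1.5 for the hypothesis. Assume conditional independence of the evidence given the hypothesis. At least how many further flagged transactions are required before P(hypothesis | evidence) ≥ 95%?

Prior odds = 0.027/0.973 = 27/973.
Bayes factor of the evidence already in hand = 40.
Odds after that evidence = (27/973) × 40 = 1080/973.
Target odds = 0.95/0.05 = 19.
Need 1.5ⁿ ≥ 19 ÷ (1080/973) = 18487/1080.
1.5⁷ = 17.0859375 falls short of 18487/1080 but 1.5⁸ = 25.62890625 reaches it, so n = 8.

8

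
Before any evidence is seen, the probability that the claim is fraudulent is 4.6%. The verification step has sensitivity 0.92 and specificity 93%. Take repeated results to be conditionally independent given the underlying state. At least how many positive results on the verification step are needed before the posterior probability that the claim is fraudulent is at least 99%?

3

Prior odds = 0.046/0.954 = 23/477.
False-positive rate = 1 − 0.93 = 0.07; likelihood ratio of a positive = 0.92/0.07 = 92/7.
Target odds: 0.99 ÷ 0.01 = 99.
Require (92/7)ⁿ ≥ 99 ÷ (23/477) = 47223/23.
(92/7)² = 8464/49 falls short of 47223/23 but (92/7)³ = 778688/343 reaches it, so n = 3.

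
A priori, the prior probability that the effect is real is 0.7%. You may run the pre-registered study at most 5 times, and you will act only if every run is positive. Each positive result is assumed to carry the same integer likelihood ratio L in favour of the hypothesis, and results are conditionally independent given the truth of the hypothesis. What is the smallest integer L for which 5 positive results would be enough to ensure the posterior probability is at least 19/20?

5

Prior odds = 0.007/0.993 = 7/993.
Target odds = 0.95/0.05 = 19.
Need L⁵ ≥ 19 ÷ (7/993) = 18867/7.
4⁵ = 1024 < 18867/7 ≤ 3125 = 5⁵, so L = 5.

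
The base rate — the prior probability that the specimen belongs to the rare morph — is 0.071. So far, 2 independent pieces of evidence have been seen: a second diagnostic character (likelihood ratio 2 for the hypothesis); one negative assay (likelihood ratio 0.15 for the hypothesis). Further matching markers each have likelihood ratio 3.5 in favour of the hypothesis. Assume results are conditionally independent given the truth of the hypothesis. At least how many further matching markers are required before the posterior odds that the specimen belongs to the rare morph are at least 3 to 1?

4

Prior odds = 0.071/0.929 = 71/929.
Combined Bayes factor of the evidence already in hand = 2 × 0.15 = 0.3.
Odds after that evidence = (71/929) × 0.3 = 213/9290.
Target odds = 3.
Need 3.5ⁿ ≥ 3 ÷ (213/9290) = 9290/71.
3.5³ = 42.875 falls short of 9290/71 but 3.5⁴ = 150.0625 reaches it, so n = 4.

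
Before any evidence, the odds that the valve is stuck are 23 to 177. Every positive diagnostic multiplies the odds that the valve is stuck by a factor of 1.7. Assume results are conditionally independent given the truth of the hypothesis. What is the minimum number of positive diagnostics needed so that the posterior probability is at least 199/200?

Prior odds = 23/177.
Likelihood ratio per positive diagnostic = 1.7.
Target odds: 0.995 ÷ 0.005 = 199.
Require 1.7ⁿ ≥ 199 ÷ (23/177) = 35223/23.
1.7¹³ ≈990.458 falls short of 35223/23 but 1.7¹⁴ ≈1683.78 reaches it, so n = 14.

14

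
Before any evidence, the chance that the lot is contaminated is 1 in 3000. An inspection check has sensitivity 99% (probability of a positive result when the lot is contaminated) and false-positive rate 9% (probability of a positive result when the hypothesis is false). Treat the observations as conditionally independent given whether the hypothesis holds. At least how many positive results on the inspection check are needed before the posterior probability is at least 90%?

Prior odds: (1/3000) ÷ (2999/3000) = 1/2999.
Likelihood ratio of a positive result = 0.99/0.09 = 11.
Target posterior odds = 0.9/0.1 = 9.
Need (1/2999) × 11ⁿ ≥ 9, i.e. 11ⁿ ≥ 26991.
11⁴ = 14641 falls short of 26991 but 11⁵ = 161051 reaches it, so n = 5.

5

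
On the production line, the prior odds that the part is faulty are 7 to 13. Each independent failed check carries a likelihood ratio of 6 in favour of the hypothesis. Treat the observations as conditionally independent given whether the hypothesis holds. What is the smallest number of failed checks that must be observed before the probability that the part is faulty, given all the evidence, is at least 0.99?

3

Prior odds = 7/13.
Likelihood ratio per failed check = 6.
Target posterior odds = 0.99/0.01 = 99.
Need (7/13) × 6ⁿ ≥ 99, i.e. 6ⁿ ≥ 1287/7.
6² = 36 falls short of 1287/7 but 6³ = 216 reaches it, so n = 3.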